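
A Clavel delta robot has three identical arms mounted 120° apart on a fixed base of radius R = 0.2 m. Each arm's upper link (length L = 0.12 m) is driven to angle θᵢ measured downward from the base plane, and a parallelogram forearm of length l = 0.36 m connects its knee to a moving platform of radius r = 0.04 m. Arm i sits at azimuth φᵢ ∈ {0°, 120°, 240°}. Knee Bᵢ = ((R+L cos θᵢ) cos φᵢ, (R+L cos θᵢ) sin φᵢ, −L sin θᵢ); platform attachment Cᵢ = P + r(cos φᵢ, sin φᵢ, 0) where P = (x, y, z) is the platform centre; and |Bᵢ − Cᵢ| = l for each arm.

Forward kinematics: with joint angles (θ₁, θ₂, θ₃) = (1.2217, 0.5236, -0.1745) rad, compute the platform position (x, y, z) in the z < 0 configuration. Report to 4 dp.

φ1=0.0°: virtual centre (0.2010, 0.0000, -0.1128), radius l
arm 2 at φ=120.0°: ρ2 = 0.2639;  O2 = (-0.1320, 0.2286, -0.0600)
O3 = (0.2782·cos240.0°, 0.2782·sin240.0°, 0.0208) = (-0.1391, -0.2409, 0.0208)
eliminate P² terms by subtracting sphere 1 from 2 and 3
[-0.6660 0.4571 0.1055]·P = 0.0201;  [-0.6803 -0.4818 0.2672]·P = 0.0247
det = 0.6319;  x = -0.0332+0.2738z,  y = -0.0044+0.1680z
sphere 1 gives Az²+Bz+C=0 with A=1.1032, B=0.0958, C=-0.0620;  B²−4AC=0.2827;  roots -0.2844, 0.1976;  negative root z = -0.2844
x = -0.1111, y = -0.0521

(-0.1111, -0.0521, -0.2844)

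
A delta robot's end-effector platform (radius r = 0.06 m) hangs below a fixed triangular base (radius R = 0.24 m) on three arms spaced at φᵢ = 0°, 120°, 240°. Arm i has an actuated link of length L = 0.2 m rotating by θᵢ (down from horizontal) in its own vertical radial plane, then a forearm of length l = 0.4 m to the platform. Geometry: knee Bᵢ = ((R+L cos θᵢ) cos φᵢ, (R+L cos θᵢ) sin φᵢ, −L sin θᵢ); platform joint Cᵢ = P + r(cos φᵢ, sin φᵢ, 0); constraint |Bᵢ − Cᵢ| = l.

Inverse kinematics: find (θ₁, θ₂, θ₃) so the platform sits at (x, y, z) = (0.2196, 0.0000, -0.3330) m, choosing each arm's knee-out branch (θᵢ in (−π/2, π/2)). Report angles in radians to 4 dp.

θ₁ = -0.1746, θ₂ = 1.3962, θ₃ = 1.3962

rotate P by −φ1: (0.2196, 0.0000, -0.3330)
  A=-0.0396, B=-0.3330, C=(l²−L²−A²−y'²−z²)/(2L)=0.0189
  γ=atan2(-0.3330,-0.0396)=-1.6892;  ψ=arccos(0.0562)=1.5145;  θ1=γ+ψ≈-0.1746
φ2=120.0° → target in arm frame (-0.1098, -0.1902)
  A=0.2898, B=-0.3330, C=(l²−L²−A²−y'²−z²)/(2L)=-0.2776
  θ2 = atan2(B,A) + arccos(C/0.4414) = 1.3962
φ3=240.0° → target in arm frame (-0.1098, 0.1902)
  e−x'=0.2898;  (l²−L²−(e−x')²−y'²−z²)/2L = -0.2776
  θ3 = atan2(B,A) + arccos(C/0.4414) = 1.3962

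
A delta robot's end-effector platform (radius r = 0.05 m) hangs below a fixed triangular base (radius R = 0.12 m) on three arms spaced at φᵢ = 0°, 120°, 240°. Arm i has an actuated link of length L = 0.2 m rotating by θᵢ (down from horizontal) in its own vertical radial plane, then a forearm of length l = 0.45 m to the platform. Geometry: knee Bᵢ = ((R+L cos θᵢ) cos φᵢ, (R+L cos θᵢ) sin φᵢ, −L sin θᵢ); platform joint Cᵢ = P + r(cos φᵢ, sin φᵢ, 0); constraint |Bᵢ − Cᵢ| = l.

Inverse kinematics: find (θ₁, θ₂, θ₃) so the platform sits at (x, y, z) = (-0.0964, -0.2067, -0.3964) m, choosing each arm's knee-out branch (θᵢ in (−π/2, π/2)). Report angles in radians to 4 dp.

arm 1 (φ=0.0°): x'=-0.0964, y'=-0.2067
  A cos θ + B sin θ = C:  0.1664·cos θ + -0.3964·sin θ = -0.1626
  √(A²+B²)=0.4299;  θ1 = -1.1734+1.9587 ≈ 0.7854
arm 2 (φ=120.0°): x'=-0.1308, y'=0.1868
  A=0.2008, B=-0.3964, C=(l²−L²−A²−y'²−z²)/(2L)=-0.1747
  γ=atan2(-0.3964,0.2008)=-1.1019;  ψ=arccos(-0.3931)=1.9748;  θ2=γ+ψ≈0.8729
rotate P by −φ3: (0.2272, 0.0199, -0.3964)
  A=-0.1572, B=-0.3964, C=(l²−L²−A²−y'²−z²)/(2L)=-0.0494
  θ3 = atan2(B,A) + arccos(C/0.4264) = -0.2616

θ₁ = 0.7854, θ₂ = 0.8729, θ₃ = -0.2616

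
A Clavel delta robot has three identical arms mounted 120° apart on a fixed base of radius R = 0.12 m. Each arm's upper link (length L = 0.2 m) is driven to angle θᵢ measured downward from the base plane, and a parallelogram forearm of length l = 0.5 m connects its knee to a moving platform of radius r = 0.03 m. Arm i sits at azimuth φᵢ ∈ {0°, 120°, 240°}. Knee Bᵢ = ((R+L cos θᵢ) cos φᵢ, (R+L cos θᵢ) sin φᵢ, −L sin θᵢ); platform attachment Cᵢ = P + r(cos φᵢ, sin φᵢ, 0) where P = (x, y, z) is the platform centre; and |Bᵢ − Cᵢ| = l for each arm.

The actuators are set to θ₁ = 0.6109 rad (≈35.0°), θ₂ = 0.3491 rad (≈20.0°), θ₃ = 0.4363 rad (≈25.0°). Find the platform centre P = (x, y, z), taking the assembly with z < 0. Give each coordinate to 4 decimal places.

centre 1 = (0.2538·cos0.0°, 0.2538·sin0.0°, -0.1147) = (0.2538, 0.0000, -0.1147)
φ2=120.0°: virtual centre (-0.1390, 0.2407, -0.0684), radius l
φ3=240.0°: virtual centre (-0.1356, -0.2349, -0.0845), radius l
|centre ₂|²−|centre ₁|² = 0.0043;  |centre ₃|²−|centre ₁|² = 0.0031
[-0.7856 0.4814 0.0926]·P = 0.0043;  [-0.7789 -0.4698 0.0604]·P = 0.0031
det = 0.7441;  x = -0.0048+0.0976z,  y = 0.0012+-0.0332z
quadratic in z: (1.0106)z²+(0.1789)z+(-0.1700)=0, √Δ=0.8480 → z ∈ {-0.5080, 0.3310}; z = -0.5080 (taking z<0)
x = -0.0543, y = 0.0181

(-0.0543, 0.0181, -0.5080)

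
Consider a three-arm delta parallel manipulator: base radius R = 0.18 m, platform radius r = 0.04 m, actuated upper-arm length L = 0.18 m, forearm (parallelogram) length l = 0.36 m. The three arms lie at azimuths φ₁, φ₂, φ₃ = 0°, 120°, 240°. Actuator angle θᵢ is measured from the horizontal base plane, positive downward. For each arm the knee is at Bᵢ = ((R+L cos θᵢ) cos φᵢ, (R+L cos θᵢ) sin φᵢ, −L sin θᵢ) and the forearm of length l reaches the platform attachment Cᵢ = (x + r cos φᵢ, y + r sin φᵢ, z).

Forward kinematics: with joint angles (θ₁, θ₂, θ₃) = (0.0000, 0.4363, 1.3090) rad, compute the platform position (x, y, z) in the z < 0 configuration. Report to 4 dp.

arm 1 at φ=0.0°: (R−r)+L cos θ1 = 0.3200;  centre 1 = (0.3200, 0.0000, 0.0000)
φ2=120.0°: virtual centre (-0.1516, 0.2625, -0.0761), radius l
centre 3 = (0.1866·cos240.0°, 0.1866·sin240.0°, -0.1739) = (-0.0933, -0.1616, -0.1739)
|centre ₂|²−|centre ₁|² = -0.0047;  |centre ₃|²−|centre ₁|² = -0.0374
[-0.9431 0.5251 -0.1521]·P = -0.0047;  [-0.8266 -0.3232 -0.3477]·P = -0.0374
det = 0.7388;  x = 0.0286+-0.3137z,  y = 0.0424+-0.2737z
quadratic in z: (1.1733)z²+(0.1596)z+(-0.0429)=0, √Δ=0.4762 → z ∈ {-0.2709, 0.1349}; z = -0.2709 (taking z<0)
x = 0.1136, y = 0.1166

(0.1136, 0.1166, -0.2709)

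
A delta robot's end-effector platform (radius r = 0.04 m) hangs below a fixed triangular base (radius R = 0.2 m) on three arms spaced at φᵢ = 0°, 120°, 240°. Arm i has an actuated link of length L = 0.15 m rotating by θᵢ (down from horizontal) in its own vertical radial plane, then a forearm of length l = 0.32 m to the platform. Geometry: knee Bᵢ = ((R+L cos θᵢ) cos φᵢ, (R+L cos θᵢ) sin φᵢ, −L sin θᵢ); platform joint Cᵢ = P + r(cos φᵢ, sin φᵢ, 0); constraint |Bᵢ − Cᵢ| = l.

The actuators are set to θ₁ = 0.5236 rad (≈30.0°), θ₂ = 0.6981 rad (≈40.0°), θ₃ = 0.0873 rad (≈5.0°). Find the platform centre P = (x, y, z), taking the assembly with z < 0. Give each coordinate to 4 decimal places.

(-0.0080, -0.0410, -0.1844)

S1 = (0.2899·cos0.0°, 0.2899·sin0.0°, -0.0750) = (0.2899, 0.0000, -0.0750)
S2 = (0.2749·cos120.0°, 0.2749·sin120.0°, -0.0964) = (-0.1375, 0.2381, -0.0964)
S3 = (0.3094·cos240.0°, 0.3094·sin240.0°, -0.0131) = (-0.1547, -0.2680, -0.0131)
subtract pairs → two planes through P
linear system: -0.8547x+0.4762y = -0.0048−-0.0428z; -0.8892x+-0.5359y = 0.0062−0.1238z
det = 0.8815;  x = -0.0005+0.0409z,  y = -0.0109+0.1633z
sphere 1 gives Az²+Bz+C=0 with A=1.0283, B=0.1227, C=-0.0123;  B²−4AC=0.0658;  roots -0.1844, 0.0651;  negative root z = -0.1844
x = -0.0080, y = -0.0410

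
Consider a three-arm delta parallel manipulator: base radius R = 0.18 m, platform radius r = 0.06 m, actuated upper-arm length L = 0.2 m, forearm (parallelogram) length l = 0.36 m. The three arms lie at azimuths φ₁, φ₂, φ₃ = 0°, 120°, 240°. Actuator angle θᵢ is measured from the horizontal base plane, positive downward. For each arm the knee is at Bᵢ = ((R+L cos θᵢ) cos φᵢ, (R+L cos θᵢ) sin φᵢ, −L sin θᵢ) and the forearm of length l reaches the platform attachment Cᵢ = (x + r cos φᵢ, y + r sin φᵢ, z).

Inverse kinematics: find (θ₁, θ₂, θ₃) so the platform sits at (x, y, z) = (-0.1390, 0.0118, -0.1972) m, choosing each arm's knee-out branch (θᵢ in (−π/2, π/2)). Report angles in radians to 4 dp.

φ1=0.0° → target in arm frame (-0.1390, 0.0118)
  A cos θ + B sin θ = C:  0.2590·cos θ + -0.1972·sin θ = -0.0413
  √(A²+B²)=0.3255;  θ1 = -0.6508+1.6979 ≈ 1.0472
arm 2 (φ=120.0°): x'=0.0797, y'=0.1145
  e−x'=0.0403;  (l²−L²−(e−x')²−y'²−z²)/2L = 0.0900
  √(A²+B²)=0.2013;  θ2 = -1.3693+1.1074 ≈ -0.2619
φ3=240.0° → target in arm frame (0.0593, -0.1263)
  A cos θ + B sin θ = C:  0.0607·cos θ + -0.1972·sin θ = 0.0777
  γ=atan2(-0.1972,0.0607)=-1.2721;  ψ=arccos(0.3766)=1.1847;  θ3=γ+ψ≈-0.0874

θ₁ = 1.0472, θ₂ = -0.2619, θ₃ = -0.0874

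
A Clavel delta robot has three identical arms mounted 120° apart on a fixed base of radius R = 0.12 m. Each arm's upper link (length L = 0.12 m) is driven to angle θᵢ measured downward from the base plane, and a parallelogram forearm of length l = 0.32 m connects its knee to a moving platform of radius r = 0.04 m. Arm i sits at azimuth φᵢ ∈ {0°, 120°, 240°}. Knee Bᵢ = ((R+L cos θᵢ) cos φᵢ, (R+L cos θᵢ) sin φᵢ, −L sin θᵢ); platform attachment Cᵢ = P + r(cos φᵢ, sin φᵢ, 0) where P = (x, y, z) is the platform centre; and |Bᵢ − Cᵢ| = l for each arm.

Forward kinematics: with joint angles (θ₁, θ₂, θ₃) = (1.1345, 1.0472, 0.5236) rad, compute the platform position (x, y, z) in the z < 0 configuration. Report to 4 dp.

arm 1 at φ=0.0°: ρ1 = 0.1307;  S1 = (0.1307, 0.0000, -0.1088)
S2 = (0.1400·cos120.0°, 0.1400·sin120.0°, -0.1039) = (-0.0700, 0.1212, -0.1039)
φ3=240.0°: virtual centre (-0.0920, -0.1593, -0.0600), radius l
eliminate P² terms by subtracting sphere 1 from 2 and 3
linear system: -0.4014x+0.2425y = 0.0015−0.0097z; -0.4453x+-0.3186y = 0.0085−0.0975z
det = 0.2359;  x = -0.0108+0.1133z,  y = -0.0117+0.1477z
sphere 1 gives Az²+Bz+C=0 with A=1.0347, B=0.1820, C=-0.0704;  B²−4AC=0.3246;  roots -0.3633, 0.1874;  negative root z = -0.3633
x = -0.0519, y = -0.0653

(-0.0519, -0.0653, -0.3633)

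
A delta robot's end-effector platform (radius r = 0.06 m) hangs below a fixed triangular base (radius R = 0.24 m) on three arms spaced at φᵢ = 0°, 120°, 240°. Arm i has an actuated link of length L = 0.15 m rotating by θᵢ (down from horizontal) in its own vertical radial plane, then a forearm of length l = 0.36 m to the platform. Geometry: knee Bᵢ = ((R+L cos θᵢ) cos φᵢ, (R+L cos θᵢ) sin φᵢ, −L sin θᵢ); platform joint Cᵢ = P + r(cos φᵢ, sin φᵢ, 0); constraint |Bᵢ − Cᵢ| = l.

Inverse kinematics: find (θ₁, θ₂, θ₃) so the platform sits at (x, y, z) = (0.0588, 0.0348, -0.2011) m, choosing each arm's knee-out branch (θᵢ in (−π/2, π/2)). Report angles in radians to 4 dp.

rotate P by −φ1: (0.0588, 0.0348, -0.2011)
  A cos θ + B sin θ = C:  0.1212·cos θ + -0.2011·sin θ = 0.1692
  √(A²+B²)=0.2348;  θ1 = -1.0284+0.7661 ≈ -0.2623
φ2=120.0° → target in arm frame (0.0007, -0.0683)
  e−x'=0.1793;  (l²−L²−(e−x')²−y'²−z²)/2L = 0.0995
  θ2 = atan2(B,A) + arccos(C/0.2694) = 0.3497
arm 3 (φ=240.0°): x'=-0.0595, y'=0.0335
  e−x'=0.2395;  (l²−L²−(e−x')²−y'²−z²)/2L = 0.0272
  θ3 = atan2(B,A) + arccos(C/0.3128) = 0.7854

θ₁ = -0.2623, θ₂ = 0.3497, θ₃ = 0.7854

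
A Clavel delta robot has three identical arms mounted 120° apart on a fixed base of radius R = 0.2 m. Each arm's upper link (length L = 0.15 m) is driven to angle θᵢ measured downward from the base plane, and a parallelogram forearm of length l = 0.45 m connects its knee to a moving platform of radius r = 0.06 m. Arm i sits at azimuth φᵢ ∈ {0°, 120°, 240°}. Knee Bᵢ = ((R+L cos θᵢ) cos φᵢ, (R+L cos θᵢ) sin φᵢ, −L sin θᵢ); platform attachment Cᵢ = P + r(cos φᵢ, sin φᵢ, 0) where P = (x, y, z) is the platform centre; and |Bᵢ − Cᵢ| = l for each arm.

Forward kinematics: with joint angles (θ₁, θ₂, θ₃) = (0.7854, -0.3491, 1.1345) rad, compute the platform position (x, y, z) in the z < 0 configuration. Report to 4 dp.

(-0.0478, 0.1939, -0.3863)

S1 = (0.2461·cos0.0°, 0.2461·sin0.0°, -0.1061) = (0.2461, 0.0000, -0.1061)
S2 = (0.2810·cos120.0°, 0.2810·sin120.0°, 0.0513) = (-0.1405, 0.2433, 0.0513)
arm 3 at φ=240.0°: e+L cos θ3 = 0.2034;  S3 = (-0.1017, -0.1761, -0.1359)
subtract pairs → two planes through P
[-0.7731 0.4866 0.3147]·P = 0.0098;  [-0.6955 -0.3523 -0.0598]·P = -0.0119
Cramer: x(z) = 0.0039+0.1339z;  y(z) = 0.0262-0.4341z
into |P−S₁|² = l²: 1.2063z² + 0.1245z + -0.1319 = 0;  Δ = 0.6520;  z = -0.3863 or 0.2831 → z<0 root = -0.3863
x = -0.0478, y = 0.1939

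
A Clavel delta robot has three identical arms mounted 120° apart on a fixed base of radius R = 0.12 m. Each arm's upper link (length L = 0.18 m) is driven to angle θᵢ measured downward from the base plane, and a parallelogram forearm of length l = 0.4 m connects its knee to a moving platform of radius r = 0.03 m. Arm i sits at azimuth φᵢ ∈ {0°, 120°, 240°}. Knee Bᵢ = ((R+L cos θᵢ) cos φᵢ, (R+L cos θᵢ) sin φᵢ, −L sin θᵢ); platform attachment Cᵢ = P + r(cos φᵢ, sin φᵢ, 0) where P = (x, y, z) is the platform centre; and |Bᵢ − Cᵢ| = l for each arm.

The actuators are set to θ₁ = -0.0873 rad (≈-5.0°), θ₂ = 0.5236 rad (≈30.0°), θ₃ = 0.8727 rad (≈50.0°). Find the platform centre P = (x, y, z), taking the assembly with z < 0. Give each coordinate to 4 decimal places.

(0.1337, 0.0597, -0.3558)

arm 1 at φ=0.0°: e+L cos θ1 = 0.2693;  O1 = (0.2693, 0.0000, 0.0157)
arm 2 at φ=120.0°: e+L cos θ2 = 0.2459;  O2 = (-0.1229, 0.2129, -0.0900)
φ3=240.0°: virtual centre (-0.1028, -0.1781, -0.1379), radius l
|O₂|²−|O₁|² = -0.0042;  |O₃|²−|O₁|² = -0.0115
linear system: -0.7845x+0.4259y = -0.0042−-0.2114z; -0.7443x+-0.3563y = -0.0115−-0.3072z
det = 0.5965;  x = 0.0107+-0.3456z,  y = 0.0098+-0.1402z
quadratic in z: (1.1391)z²+(0.1446)z+(-0.0928)=0, √Δ=0.6660 → z ∈ {-0.3558, 0.2289}; z = -0.3558 (taking z<0)
x = 0.1337, y = 0.0597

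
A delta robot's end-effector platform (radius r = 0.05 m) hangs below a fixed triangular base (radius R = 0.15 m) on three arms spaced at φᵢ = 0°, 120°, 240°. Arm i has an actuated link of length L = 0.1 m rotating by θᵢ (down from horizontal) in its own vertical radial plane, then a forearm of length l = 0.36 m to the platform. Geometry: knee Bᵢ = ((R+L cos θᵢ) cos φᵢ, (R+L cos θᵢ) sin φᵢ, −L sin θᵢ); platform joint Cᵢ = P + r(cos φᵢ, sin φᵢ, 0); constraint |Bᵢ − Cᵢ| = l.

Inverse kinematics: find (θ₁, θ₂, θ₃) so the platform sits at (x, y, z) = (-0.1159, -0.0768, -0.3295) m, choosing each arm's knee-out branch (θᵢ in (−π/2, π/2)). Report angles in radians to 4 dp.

rotate P by −φ1: (-0.1159, -0.0768, -0.3295)
  e−x'=0.2159;  (l²−L²−(e−x')²−y'²−z²)/2L = -0.2074
  γ=atan2(-0.3295,0.2159)=-0.9907;  ψ=arccos(-0.5265)=2.1253;  θ1=γ+ψ≈1.1345
rotate P by −φ2: (-0.0086, 0.1388, -0.3295)
  A cos θ + B sin θ = C:  0.1086·cos θ + -0.3295·sin θ = -0.1001
  θ2 = atan2(B,A) + arccos(C/0.3469) = 0.6109
φ3=240.0° → target in arm frame (0.1245, -0.0620)
  A=-0.0245, B=-0.3295, C=(l²−L²−A²−y'²−z²)/(2L)=0.0330
  √(A²+B²)=0.3304;  θ3 = -1.6449+1.4709 ≈ -0.1740

θ₁ = 1.1345, θ₂ = 0.6109, θ₃ = -0.1740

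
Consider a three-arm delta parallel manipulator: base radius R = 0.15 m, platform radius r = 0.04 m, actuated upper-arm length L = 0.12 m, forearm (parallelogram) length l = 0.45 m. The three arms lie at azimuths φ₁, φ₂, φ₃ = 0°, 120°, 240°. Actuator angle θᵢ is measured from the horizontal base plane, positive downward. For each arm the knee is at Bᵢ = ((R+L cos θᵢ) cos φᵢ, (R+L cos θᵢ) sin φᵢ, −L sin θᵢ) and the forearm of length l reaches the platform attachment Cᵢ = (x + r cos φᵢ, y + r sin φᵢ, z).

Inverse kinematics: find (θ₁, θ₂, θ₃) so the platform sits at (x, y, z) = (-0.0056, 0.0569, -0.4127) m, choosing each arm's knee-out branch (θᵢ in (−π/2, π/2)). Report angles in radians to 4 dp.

rotate P by −φ1: (-0.0056, 0.0569, -0.4127)
  A=0.1156, B=-0.4127, C=(l²−L²−A²−y'²−z²)/(2L)=0.0049
  θ1 = atan2(B,A) + arccos(C/0.4286) = 0.2617
arm 2 (φ=120.0°): x'=0.0521, y'=-0.0236
  e−x'=0.0579;  (l²−L²−(e−x')²−y'²−z²)/2L = 0.0578
  θ2 = atan2(B,A) + arccos(C/0.4167) = 0.0004
arm 3 (φ=240.0°): x'=-0.0465, y'=-0.0333
  A=0.1565, B=-0.4127, C=(l²−L²−A²−y'²−z²)/(2L)=-0.0326
  θ3 = atan2(B,A) + arccos(C/0.4414) = 0.4363

θ₁ = 0.2617, θ₂ = 0.0004, θ₃ = 0.4363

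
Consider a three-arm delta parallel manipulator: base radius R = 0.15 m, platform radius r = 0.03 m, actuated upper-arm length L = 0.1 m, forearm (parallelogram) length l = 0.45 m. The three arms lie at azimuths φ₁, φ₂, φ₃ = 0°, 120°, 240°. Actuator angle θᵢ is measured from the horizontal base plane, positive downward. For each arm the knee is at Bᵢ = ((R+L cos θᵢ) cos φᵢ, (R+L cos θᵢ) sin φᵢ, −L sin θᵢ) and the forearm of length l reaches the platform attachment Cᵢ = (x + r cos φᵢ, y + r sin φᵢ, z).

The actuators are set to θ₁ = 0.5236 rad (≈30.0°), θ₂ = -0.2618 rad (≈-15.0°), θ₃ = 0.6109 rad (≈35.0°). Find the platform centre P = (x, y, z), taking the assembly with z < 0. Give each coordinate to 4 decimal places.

(-0.0442, 0.0982, -0.4105)

arm 1 at φ=0.0°: e+L cos θ1 = 0.2066;  O1 = (0.2066, 0.0000, -0.0500)
arm 2 at φ=120.0°: e+L cos θ2 = 0.2166;  O2 = (-0.1083, 0.1876, 0.0259)
arm 3 at φ=240.0°: e+L cos θ3 = 0.2019;  O3 = (-0.1010, -0.1749, -0.0574)
eliminate P² terms by subtracting sphere 1 from 2 and 3
plane₁₂: -0.6298x+0.3751y+0.1518z = 0.0024
det = 0.4510;  x = -0.0009+0.1054z,  y = 0.0048+-0.2275z
quadratic in z: (1.0629)z²+(0.0540)z+(-0.1569)=0, √Δ=0.8186 → z ∈ {-0.4105, 0.3596}; z = -0.4105 (taking z<0)
x = -0.0442, y = 0.0982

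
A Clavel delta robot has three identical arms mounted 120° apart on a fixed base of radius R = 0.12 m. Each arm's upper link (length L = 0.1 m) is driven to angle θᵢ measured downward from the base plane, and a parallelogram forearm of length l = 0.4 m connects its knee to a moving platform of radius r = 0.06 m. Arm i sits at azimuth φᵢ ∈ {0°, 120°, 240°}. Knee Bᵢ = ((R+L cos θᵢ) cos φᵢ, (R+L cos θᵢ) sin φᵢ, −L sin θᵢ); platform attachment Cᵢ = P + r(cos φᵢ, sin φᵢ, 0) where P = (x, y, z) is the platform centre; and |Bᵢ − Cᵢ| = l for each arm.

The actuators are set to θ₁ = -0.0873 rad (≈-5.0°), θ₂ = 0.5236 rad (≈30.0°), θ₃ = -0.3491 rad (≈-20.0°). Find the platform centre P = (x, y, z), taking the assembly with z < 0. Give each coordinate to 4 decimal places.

S1 = (0.1596·cos0.0°, 0.1596·sin0.0°, 0.0087) = (0.1596, 0.0000, 0.0087)
S2 = (0.1466·cos120.0°, 0.1466·sin120.0°, -0.0500) = (-0.0733, 0.1270, -0.0500)
arm 3 at φ=240.0°: e+L cos θ3 = 0.1540;  S3 = (-0.0770, -0.1333, 0.0342)
|S₂|²−|S₁|² = -0.0016;  |S₃|²−|S₁|² = -0.0007
linear system: -0.4658x+0.2539y = -0.0016−-0.1174z; -0.4732x+-0.2667y = -0.0007−0.0510z
Cramer: x(z) = 0.0024-0.0752z;  y(z) = -0.0017+0.3246z
quadratic in z: (1.1110)z²+(0.0051)z+(-0.1352)=0, √Δ=0.7752 → z ∈ {-0.3511, 0.3466}; z = -0.3511 (taking z<0)
x = 0.0288, y = -0.1157

(0.0288, -0.1157, -0.3511)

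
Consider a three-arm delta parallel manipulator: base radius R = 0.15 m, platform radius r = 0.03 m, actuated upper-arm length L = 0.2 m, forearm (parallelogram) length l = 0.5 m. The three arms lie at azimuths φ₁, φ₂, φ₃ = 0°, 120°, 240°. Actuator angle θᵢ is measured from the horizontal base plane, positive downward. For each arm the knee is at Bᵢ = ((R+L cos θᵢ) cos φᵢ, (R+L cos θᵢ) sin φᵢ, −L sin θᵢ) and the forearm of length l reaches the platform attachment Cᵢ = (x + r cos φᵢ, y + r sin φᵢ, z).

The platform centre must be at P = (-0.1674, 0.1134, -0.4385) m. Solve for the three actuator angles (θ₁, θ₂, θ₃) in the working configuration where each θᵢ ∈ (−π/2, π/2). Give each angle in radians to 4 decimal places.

θ₁ = 0.9599, θ₂ = -0.1747, θ₃ = 0.5233

rotate P by −φ1: (-0.1674, 0.1134, -0.4385)
  A=0.2874, B=-0.4385, C=(l²−L²−A²−y'²−z²)/(2L)=-0.1944
  √(A²+B²)=0.5243;  θ1 = -0.9906+1.9506 ≈ 0.9599
arm 2 (φ=120.0°): x'=0.1819, y'=0.0883
  e−x'=-0.0619;  (l²−L²−(e−x')²−y'²−z²)/2L = 0.0152
  √(A²+B²)=0.4428;  θ2 = -1.7110+1.5364 ≈ -0.1747
rotate P by −φ3: (-0.0145, -0.2017, -0.4385)
  A cos θ + B sin θ = C:  0.1345·cos θ + -0.4385·sin θ = -0.1026
  γ=atan2(-0.4385,0.1345)=-1.2732;  ψ=arccos(-0.2237)=1.7964;  θ3=γ+ψ≈0.5233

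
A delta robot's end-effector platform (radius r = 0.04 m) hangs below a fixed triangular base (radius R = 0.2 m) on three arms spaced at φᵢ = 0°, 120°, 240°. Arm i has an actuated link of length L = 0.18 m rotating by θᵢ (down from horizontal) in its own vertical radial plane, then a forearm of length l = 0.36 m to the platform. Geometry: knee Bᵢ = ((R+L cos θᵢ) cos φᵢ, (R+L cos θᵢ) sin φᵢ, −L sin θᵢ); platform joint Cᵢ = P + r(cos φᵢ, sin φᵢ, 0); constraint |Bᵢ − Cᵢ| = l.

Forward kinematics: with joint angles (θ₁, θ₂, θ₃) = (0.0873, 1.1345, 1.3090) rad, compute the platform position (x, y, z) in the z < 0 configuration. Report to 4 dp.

φ1=0.0°: virtual centre (0.3393, 0.0000, -0.0157), radius l
φ2=120.0°: virtual centre (-0.1180, 0.2044, -0.1631), radius l
arm 3 at φ=240.0°: e+L cos θ3 = 0.2066;  O3 = (-0.1033, -0.1789, -0.1739)
subtract pairs → two planes through P
linear system: -0.9147x+0.4089y = -0.0330−-0.2949z; -0.8852x+-0.3578y = -0.0425−-0.3163z
Cramer: x(z) = 0.0423-0.3408z;  y(z) = 0.0139-0.0411z
quadratic in z: (1.1178)z²+(0.2326)z+(-0.0410)=0, √Δ=0.4871 → z ∈ {-0.3220, 0.1138}; z = -0.3220 (taking z<0)
x = 0.1521, y = 0.0272

(0.1521, 0.0272, -0.3220)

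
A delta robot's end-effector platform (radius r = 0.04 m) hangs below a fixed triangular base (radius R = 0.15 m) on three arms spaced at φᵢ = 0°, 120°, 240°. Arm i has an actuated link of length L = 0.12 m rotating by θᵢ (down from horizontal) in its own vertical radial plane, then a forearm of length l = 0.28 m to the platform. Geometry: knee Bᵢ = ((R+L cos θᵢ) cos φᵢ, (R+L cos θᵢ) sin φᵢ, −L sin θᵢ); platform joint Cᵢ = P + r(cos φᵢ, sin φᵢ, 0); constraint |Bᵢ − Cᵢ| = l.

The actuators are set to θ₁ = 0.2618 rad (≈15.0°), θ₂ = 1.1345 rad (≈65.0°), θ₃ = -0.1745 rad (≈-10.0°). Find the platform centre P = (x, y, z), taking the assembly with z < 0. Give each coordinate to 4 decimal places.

(0.0280, -0.1021, -0.2007)

O1 = (0.2259·cos0.0°, 0.2259·sin0.0°, -0.0311) = (0.2259, 0.0000, -0.0311)
φ2=120.0°: virtual centre (-0.0804, 0.1392, -0.1088), radius l
arm 3 at φ=240.0°: ρ3 = 0.2282;  O3 = (-0.1141, -0.1976, 0.0208)
|O₂|²−|O₁|² = -0.0143;  |O₃|²−|O₁|² = 0.0005
plane₁₂: -0.6125x+0.2784y+-0.1554z = -0.0143
det = 0.4314;  x = 0.0128+-0.0754z,  y = -0.0233+0.3923z
quadratic in z: (1.1596)z²+(0.0760)z+(-0.0315)=0, √Δ=0.3896 → z ∈ {-0.2007, 0.1352}; z = -0.2007 (taking z<0)
x = 0.0280, y = -0.1021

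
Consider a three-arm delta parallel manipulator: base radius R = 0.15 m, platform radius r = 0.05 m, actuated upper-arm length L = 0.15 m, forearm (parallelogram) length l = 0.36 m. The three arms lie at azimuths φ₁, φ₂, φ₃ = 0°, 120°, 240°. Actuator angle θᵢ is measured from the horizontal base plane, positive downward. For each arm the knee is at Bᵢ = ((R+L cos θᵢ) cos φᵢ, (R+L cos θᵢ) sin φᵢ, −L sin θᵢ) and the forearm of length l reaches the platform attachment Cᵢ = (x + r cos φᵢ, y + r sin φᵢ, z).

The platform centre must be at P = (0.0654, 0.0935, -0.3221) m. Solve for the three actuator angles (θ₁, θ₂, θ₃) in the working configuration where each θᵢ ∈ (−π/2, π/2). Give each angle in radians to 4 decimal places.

φ1=0.0° → target in arm frame (0.0654, 0.0935)
  A=0.0346, B=-0.3221, C=(l²−L²−A²−y'²−z²)/(2L)=-0.0220
  γ=atan2(-0.3221,0.0346)=-1.4638;  ψ=arccos(-0.0678)=1.6386;  θ1=γ+ψ≈0.1748
rotate P by −φ2: (0.0483, -0.1034, -0.3221)
  A cos θ + B sin θ = C:  0.0517·cos θ + -0.3221·sin θ = -0.0334
  √(A²+B²)=0.3262;  θ2 = -1.4116+1.6733 ≈ 0.2617
arm 3 (φ=240.0°): x'=-0.1137, y'=0.0099
  A=0.2137, B=-0.3221, C=(l²−L²−A²−y'²−z²)/(2L)=-0.1413
  θ3 = atan2(B,A) + arccos(C/0.3865) = 0.9601

θ₁ = 0.1748, θ₂ = 0.2617, θ₃ = 0.9601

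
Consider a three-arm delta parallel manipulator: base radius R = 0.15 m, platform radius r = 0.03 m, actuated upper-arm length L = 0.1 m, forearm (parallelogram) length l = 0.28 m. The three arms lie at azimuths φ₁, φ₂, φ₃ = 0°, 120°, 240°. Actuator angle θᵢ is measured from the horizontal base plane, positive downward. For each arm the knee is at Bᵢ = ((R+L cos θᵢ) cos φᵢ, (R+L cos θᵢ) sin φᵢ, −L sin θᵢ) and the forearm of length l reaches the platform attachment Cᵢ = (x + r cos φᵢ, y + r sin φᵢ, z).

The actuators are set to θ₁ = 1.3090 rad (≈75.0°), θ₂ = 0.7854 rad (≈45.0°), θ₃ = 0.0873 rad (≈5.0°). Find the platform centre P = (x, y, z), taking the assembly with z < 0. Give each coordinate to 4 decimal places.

(-0.0833, -0.0499, -0.2496)

arm 1 at φ=0.0°: (R−r)+L cos θ1 = 0.1459;  O1 = (0.1459, 0.0000, -0.0966)
φ2=120.0°: virtual centre (-0.0954, 0.1652, -0.0707), radius l
φ3=240.0°: virtual centre (-0.1098, -0.1902, -0.0087), radius l
eliminate P² terms by subtracting sphere 1 from 2 and 3
linear system: -0.4825x+0.3303y = 0.0108−0.0518z; -0.5114x+-0.3804y = 0.0177−0.1757z
Cramer: x(z) = -0.0282+0.2206z;  y(z) = -0.0086+0.1655z
sphere 1 gives Az²+Bz+C=0 with A=1.0760, B=0.1135, C=-0.0387;  B²−4AC=0.1794;  roots -0.2496, 0.1441;  negative root z = -0.2496
x = -0.0833, y = -0.0499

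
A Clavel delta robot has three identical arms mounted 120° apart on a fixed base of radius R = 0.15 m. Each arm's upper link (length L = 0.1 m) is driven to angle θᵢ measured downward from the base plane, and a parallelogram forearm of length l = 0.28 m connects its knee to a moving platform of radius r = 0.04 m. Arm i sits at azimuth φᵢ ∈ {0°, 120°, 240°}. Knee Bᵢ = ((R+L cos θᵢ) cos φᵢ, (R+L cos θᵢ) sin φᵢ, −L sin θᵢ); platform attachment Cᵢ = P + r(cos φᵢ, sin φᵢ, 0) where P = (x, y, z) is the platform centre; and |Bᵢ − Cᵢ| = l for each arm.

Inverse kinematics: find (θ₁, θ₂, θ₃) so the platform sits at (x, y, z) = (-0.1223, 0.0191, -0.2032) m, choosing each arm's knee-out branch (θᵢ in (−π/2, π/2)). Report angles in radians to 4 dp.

θ₁ = 1.3088, θ₂ = -0.2623, θ₃ = 0.0869

φ1=0.0° → target in arm frame (-0.1223, 0.0191)
  e−x'=0.2323;  (l²−L²−(e−x')²−y'²−z²)/2L = -0.1361
  √(A²+B²)=0.3086;  θ1 = -0.7187+2.0275 ≈ 1.3088
rotate P by −φ2: (0.0777, 0.0964, -0.2032)
  A=0.0323, B=-0.2032, C=(l²−L²−A²−y'²−z²)/(2L)=0.0839
  √(A²+B²)=0.2058;  θ2 = -1.4131+1.1508 ≈ -0.2623
rotate P by −φ3: (0.0446, -0.1155, -0.2032)
  A cos θ + B sin θ = C:  0.0654·cos θ + -0.2032·sin θ = 0.0475
  θ3 = atan2(B,A) + arccos(C/0.2135) = 0.0869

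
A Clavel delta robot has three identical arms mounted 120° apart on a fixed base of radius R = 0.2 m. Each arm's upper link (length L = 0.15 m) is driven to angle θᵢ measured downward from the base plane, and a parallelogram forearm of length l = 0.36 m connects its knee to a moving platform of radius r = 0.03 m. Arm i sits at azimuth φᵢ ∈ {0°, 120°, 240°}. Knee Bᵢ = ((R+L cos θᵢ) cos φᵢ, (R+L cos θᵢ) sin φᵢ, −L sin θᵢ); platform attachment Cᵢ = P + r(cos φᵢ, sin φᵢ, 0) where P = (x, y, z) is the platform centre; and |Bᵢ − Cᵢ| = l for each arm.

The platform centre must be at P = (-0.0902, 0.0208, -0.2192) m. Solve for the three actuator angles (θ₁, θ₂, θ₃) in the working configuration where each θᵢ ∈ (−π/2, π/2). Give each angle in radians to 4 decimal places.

φ1=0.0° → target in arm frame (-0.0902, 0.0208)
  A cos θ + B sin θ = C:  0.2602·cos θ + -0.2192·sin θ = -0.0303
  √(A²+B²)=0.3402;  θ1 = -0.7001+1.6599 ≈ 0.9598
φ2=120.0° → target in arm frame (0.0631, 0.0677)
  e−x'=0.1069;  (l²−L²−(e−x')²−y'²−z²)/2L = 0.1435
  √(A²+B²)=0.2439;  θ2 = -1.1171+0.9418 ≈ -0.1753
arm 3 (φ=240.0°): x'=0.0271, y'=-0.0885
  A=0.1429, B=-0.2192, C=(l²−L²−A²−y'²−z²)/(2L)=0.1026
  √(A²+B²)=0.2617;  θ3 = -0.9930+1.1677 ≈ 0.1747

θ₁ = 0.9598, θ₂ = -0.1753, θ₃ = 0.1747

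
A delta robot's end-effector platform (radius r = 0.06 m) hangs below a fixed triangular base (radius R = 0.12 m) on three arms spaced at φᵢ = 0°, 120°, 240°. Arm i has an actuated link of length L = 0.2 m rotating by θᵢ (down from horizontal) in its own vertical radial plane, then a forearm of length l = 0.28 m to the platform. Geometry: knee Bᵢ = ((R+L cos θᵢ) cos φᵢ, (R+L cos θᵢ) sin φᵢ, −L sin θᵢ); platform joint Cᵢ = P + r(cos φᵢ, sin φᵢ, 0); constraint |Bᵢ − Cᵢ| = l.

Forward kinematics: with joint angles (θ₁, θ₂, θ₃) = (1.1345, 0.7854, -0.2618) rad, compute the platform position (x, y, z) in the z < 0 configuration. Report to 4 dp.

(-0.1168, -0.0987, -0.2008)

arm 1 at φ=0.0°: ρ1 = 0.1445;  centre 1 = (0.1445, 0.0000, -0.1813)
arm 2 at φ=120.0°: ρ2 = 0.2014;  centre 2 = (-0.1007, 0.1744, -0.1414)
centre 3 = (0.2532·cos240.0°, 0.2532·sin240.0°, 0.0518) = (-0.1266, -0.2193, 0.0518)
|centre ₂|²−|centre ₁|² = 0.0068;  |centre ₃|²−|centre ₁|² = 0.0130
plane₁₂: -0.4905x+0.3489y+0.0797z = 0.0068
det = 0.4042;  x = -0.0187+0.4887z,  y = -0.0067+0.4586z
quadratic in z: (1.4491)z²+(0.1969)z+(-0.0189)=0, √Δ=0.3849 → z ∈ {-0.2008, 0.0649}; z = -0.2008 (taking z<0)
x = -0.1168, y = -0.0987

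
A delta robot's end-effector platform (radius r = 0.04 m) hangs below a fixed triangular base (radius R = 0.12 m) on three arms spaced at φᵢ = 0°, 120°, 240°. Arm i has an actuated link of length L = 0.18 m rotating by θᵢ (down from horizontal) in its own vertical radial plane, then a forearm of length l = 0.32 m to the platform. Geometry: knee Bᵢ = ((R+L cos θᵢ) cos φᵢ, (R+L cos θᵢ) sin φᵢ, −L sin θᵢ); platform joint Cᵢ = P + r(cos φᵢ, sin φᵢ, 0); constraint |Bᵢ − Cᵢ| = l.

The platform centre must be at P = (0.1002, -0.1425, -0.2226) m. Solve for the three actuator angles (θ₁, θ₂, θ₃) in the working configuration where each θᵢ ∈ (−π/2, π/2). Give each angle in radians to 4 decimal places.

θ₁ = -0.0872, θ₂ = 1.2215, θ₃ = 0.0871

rotate P by −φ1: (0.1002, -0.1425, -0.2226)
  e−x'=-0.0202;  (l²−L²−(e−x')²−y'²−z²)/2L = -0.0007
  θ1 = atan2(B,A) + arccos(C/0.2235) = -0.0872
arm 2 (φ=120.0°): x'=-0.1735, y'=-0.0155
  A=0.2535, B=-0.2226, C=(l²−L²−A²−y'²−z²)/(2L)=-0.1224
  θ2 = atan2(B,A) + arccos(C/0.3374) = 1.2215
arm 3 (φ=240.0°): x'=0.0733, y'=0.1580
  e−x'=0.0067;  (l²−L²−(e−x')²−y'²−z²)/2L = -0.0127
  √(A²+B²)=0.2227;  θ3 = -1.5407+1.6278 ≈ 0.0871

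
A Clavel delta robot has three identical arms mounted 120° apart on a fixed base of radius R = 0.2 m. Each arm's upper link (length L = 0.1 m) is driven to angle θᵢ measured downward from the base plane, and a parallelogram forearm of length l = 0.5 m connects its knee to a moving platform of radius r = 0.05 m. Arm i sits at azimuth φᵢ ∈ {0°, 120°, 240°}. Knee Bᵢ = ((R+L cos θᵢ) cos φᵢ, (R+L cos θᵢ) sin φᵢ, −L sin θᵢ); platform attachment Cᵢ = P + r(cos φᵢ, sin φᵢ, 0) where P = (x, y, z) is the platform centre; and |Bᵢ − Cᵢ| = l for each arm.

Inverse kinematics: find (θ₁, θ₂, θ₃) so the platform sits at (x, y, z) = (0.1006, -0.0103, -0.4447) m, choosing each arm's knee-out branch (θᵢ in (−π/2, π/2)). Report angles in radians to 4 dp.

θ₁ = -0.3490, θ₂ = 0.5238, θ₃ = 0.4363

arm 1 (φ=0.0°): x'=0.1006, y'=-0.0103
  A cos θ + B sin θ = C:  0.0494·cos θ + -0.4447·sin θ = 0.1985
  √(A²+B²)=0.4474;  θ1 = -1.4602+1.1112 ≈ -0.3490
φ2=120.0° → target in arm frame (-0.0592, -0.0820)
  e−x'=0.2092;  (l²−L²−(e−x')²−y'²−z²)/2L = -0.0413
  θ2 = atan2(B,A) + arccos(C/0.4915) = 0.5238
arm 3 (φ=240.0°): x'=-0.0414, y'=0.0923
  A cos θ + B sin θ = C:  0.1914·cos θ + -0.4447·sin θ = -0.0145
  √(A²+B²)=0.4841;  θ3 = -1.1644+1.6007 ≈ 0.4363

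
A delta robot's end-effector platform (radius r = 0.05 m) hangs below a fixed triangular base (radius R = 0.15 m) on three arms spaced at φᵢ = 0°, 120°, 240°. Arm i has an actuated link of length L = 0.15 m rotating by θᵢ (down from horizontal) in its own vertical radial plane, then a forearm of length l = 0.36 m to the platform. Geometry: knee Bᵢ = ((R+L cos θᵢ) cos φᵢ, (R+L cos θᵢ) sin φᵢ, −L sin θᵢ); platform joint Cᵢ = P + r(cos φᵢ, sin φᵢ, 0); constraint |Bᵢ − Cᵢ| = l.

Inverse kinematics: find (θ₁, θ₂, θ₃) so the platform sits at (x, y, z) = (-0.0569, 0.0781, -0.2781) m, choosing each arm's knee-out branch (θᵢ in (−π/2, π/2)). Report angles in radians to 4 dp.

rotate P by −φ1: (-0.0569, 0.0781, -0.2781)
  e−x'=0.1569;  (l²−L²−(e−x')²−y'²−z²)/2L = -0.0032
  γ=atan2(-0.2781,0.1569)=-1.0571;  ψ=arccos(-0.0100)=1.5808;  θ1=γ+ψ≈0.5237
φ2=120.0° → target in arm frame (0.0961, 0.0102)
  A=0.0039, B=-0.2781, C=(l²−L²−A²−y'²−z²)/(2L)=0.0988
  √(A²+B²)=0.2781;  θ2 = -1.5567+1.2076 ≈ -0.3491
arm 3 (φ=240.0°): x'=-0.0392, y'=-0.0883
  A=0.1392, B=-0.2781, C=(l²−L²−A²−y'²−z²)/(2L)=0.0086
  θ3 = atan2(B,A) + arccos(C/0.3110) = 0.4363

θ₁ = 0.5237, θ₂ = -0.3491, θ₃ = 0.4363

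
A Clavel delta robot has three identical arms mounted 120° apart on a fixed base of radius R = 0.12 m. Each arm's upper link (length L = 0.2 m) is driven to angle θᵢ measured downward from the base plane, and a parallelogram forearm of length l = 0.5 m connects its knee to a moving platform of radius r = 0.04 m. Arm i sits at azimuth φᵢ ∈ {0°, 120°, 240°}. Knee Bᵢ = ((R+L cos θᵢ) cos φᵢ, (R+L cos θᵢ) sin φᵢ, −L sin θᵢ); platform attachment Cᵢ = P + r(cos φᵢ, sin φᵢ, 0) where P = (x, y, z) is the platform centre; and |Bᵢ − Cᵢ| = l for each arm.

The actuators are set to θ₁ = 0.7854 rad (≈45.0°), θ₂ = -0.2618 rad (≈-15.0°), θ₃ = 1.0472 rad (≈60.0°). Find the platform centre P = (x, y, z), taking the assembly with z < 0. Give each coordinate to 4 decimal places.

(-0.0764, 0.2643, -0.4438)

arm 1 at φ=0.0°: (R−r)+L cos θ1 = 0.2214;  S1 = (0.2214, 0.0000, -0.1414)
arm 2 at φ=120.0°: (R−r)+L cos θ2 = 0.2732;  S2 = (-0.1366, 0.2366, 0.0518)
arm 3 at φ=240.0°: (R−r)+L cos θ3 = 0.1800;  S3 = (-0.0900, -0.1559, -0.1732)
subtract pairs → two planes through P
plane₁₂: -0.7160x+0.4732y+0.3864z = 0.0083
det = 0.5179;  x = 0.0011+0.1745z,  y = 0.0191+-0.5525z
into |P−S₁|² = l²: 1.3357z² + 0.1848z + -0.1811 = 0;  Δ = 1.0016;  z = -0.4438 or 0.3055 → z<0 root = -0.4438
x = -0.0764, y = 0.2643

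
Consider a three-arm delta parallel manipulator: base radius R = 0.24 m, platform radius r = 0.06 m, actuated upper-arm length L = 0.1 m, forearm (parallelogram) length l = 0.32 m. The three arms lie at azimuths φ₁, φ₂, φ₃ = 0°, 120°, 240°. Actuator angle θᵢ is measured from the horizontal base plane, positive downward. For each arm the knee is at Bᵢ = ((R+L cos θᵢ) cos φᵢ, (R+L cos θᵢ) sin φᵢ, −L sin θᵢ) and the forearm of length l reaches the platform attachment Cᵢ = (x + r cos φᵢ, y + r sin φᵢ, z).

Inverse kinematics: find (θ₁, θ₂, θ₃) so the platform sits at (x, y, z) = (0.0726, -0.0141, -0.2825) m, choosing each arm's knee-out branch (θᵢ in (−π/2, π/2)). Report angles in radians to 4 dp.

θ₁ = 0.3491, θ₂ = 1.3089, θ₃ = 1.1343

φ1=0.0° → target in arm frame (0.0726, -0.0141)
  A=0.1074, B=-0.2825, C=(l²−L²−A²−y'²−z²)/(2L)=0.0043
  θ1 = atan2(B,A) + arccos(C/0.3022) = 0.3491
rotate P by −φ2: (-0.0485, -0.0558, -0.2825)
  A cos θ + B sin θ = C:  0.2285·cos θ + -0.2825·sin θ = -0.2137
  θ2 = atan2(B,A) + arccos(C/0.3634) = 1.3089
arm 3 (φ=240.0°): x'=-0.0241, y'=0.0699
  e−x'=0.2041;  (l²−L²−(e−x')²−y'²−z²)/2L = -0.1697
  θ3 = atan2(B,A) + arccos(C/0.3485) = 1.1343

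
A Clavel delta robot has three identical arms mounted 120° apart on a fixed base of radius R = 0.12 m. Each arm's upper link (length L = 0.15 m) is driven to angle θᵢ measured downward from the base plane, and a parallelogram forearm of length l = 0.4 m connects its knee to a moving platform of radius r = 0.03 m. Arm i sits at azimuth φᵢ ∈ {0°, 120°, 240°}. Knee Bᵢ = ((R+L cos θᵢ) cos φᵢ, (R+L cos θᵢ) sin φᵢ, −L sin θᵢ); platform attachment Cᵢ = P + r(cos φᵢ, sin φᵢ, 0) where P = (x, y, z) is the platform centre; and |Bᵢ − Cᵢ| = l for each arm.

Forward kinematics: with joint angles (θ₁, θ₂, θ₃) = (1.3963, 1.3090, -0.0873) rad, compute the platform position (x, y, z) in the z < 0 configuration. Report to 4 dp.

arm 1 at φ=0.0°: (R−r)+L cos θ1 = 0.1160;  centre 1 = (0.1160, 0.0000, -0.1477)
φ2=120.0°: virtual centre (-0.0644, 0.1116, -0.1449), radius l
centre 3 = (0.2394·cos240.0°, 0.2394·sin240.0°, 0.0131) = (-0.1197, -0.2074, 0.0131)
eliminate P² terms by subtracting sphere 1 from 2 and 3
[-0.3609 0.2231 0.0057]·P = 0.0023;  [-0.4715 -0.4147 0.3216]·P = 0.0222
Cramer: x(z) = -0.0232+0.2908z;  y(z) = -0.0272+0.4449z
sphere 1 gives Az²+Bz+C=0 with A=1.2825, B=0.1903, C=-0.1181;  B²−4AC=0.6418;  roots -0.3865, 0.2382;  negative root z = -0.3865
x = -0.1356, y = -0.1992

(-0.1356, -0.1992, -0.3865)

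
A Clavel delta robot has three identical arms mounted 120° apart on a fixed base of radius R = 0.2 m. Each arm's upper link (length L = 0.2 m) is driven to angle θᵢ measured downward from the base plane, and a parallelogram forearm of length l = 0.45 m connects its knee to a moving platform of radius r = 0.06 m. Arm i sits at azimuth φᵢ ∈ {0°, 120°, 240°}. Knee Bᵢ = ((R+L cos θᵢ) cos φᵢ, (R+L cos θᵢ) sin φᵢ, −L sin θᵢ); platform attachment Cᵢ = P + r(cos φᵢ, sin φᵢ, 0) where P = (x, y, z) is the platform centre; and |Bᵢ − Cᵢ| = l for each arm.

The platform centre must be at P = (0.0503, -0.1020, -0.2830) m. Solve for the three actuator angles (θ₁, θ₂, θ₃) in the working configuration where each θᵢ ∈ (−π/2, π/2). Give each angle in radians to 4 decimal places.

φ1=0.0° → target in arm frame (0.0503, -0.1020)
  e−x'=0.0897;  (l²−L²−(e−x')²−y'²−z²)/2L = 0.1599
  θ1 = atan2(B,A) + arccos(C/0.2969) = -0.2619
φ2=120.0° → target in arm frame (-0.1135, 0.0074)
  e−x'=0.2535;  (l²−L²−(e−x')²−y'²−z²)/2L = 0.0453
  θ2 = atan2(B,A) + arccos(C/0.3799) = 0.6110
φ3=240.0° → target in arm frame (0.0632, 0.0946)
  e−x'=0.0768;  (l²−L²−(e−x')²−y'²−z²)/2L = 0.1689
  γ=atan2(-0.2830,0.0768)=-1.3057;  ψ=arccos(0.5761)=0.9569;  θ3=γ+ψ≈-0.3488

θ₁ = -0.2619, θ₂ = 0.6110, θ₃ = -0.3488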